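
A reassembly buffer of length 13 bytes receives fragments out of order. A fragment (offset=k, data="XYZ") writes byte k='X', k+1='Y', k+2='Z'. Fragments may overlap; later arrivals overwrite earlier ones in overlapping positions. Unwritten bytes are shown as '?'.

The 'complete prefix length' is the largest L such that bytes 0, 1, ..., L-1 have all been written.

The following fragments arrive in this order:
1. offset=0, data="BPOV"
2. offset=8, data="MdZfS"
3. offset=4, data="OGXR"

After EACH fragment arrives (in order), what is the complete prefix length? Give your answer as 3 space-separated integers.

Answer: 4 4 13

Derivation:
Fragment 1: offset=0 data="BPOV" -> buffer=BPOV????????? -> prefix_len=4
Fragment 2: offset=8 data="MdZfS" -> buffer=BPOV????MdZfS -> prefix_len=4
Fragment 3: offset=4 data="OGXR" -> buffer=BPOVOGXRMdZfS -> prefix_len=13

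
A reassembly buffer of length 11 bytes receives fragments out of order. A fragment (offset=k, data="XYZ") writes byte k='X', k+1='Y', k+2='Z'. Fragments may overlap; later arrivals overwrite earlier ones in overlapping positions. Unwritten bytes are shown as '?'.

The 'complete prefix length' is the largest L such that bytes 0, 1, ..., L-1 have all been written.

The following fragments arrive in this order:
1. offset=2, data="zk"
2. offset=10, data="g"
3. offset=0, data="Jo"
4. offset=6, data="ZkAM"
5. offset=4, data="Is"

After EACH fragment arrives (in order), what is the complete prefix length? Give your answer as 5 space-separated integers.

Answer: 0 0 4 4 11

Derivation:
Fragment 1: offset=2 data="zk" -> buffer=??zk??????? -> prefix_len=0
Fragment 2: offset=10 data="g" -> buffer=??zk??????g -> prefix_len=0
Fragment 3: offset=0 data="Jo" -> buffer=Jozk??????g -> prefix_len=4
Fragment 4: offset=6 data="ZkAM" -> buffer=Jozk??ZkAMg -> prefix_len=4
Fragment 5: offset=4 data="Is" -> buffer=JozkIsZkAMg -> prefix_len=11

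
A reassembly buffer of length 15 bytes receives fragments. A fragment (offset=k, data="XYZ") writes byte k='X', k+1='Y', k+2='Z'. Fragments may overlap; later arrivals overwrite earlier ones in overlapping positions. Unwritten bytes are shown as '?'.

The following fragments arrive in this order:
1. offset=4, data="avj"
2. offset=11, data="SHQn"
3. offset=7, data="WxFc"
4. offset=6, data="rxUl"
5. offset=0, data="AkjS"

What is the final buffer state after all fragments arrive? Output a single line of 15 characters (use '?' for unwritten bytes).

Fragment 1: offset=4 data="avj" -> buffer=????avj????????
Fragment 2: offset=11 data="SHQn" -> buffer=????avj????SHQn
Fragment 3: offset=7 data="WxFc" -> buffer=????avjWxFcSHQn
Fragment 4: offset=6 data="rxUl" -> buffer=????avrxUlcSHQn
Fragment 5: offset=0 data="AkjS" -> buffer=AkjSavrxUlcSHQn

Answer: AkjSavrxUlcSHQn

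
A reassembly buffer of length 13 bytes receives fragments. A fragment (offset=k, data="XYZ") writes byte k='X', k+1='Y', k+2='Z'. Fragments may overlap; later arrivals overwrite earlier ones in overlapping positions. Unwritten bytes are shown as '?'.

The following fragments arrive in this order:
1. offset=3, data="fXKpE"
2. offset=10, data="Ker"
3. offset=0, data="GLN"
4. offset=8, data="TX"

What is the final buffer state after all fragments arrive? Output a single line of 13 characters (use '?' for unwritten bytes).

Answer: GLNfXKpETXKer

Derivation:
Fragment 1: offset=3 data="fXKpE" -> buffer=???fXKpE?????
Fragment 2: offset=10 data="Ker" -> buffer=???fXKpE??Ker
Fragment 3: offset=0 data="GLN" -> buffer=GLNfXKpE??Ker
Fragment 4: offset=8 data="TX" -> buffer=GLNfXKpETXKer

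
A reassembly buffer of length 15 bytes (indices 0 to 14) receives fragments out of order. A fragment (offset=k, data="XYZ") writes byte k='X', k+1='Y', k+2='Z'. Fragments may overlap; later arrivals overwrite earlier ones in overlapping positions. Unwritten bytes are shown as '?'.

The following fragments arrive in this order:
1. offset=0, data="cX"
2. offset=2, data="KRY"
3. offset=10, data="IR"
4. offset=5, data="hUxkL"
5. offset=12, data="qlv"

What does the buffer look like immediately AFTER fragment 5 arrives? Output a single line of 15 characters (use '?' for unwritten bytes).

Answer: cXKRYhUxkLIRqlv

Derivation:
Fragment 1: offset=0 data="cX" -> buffer=cX?????????????
Fragment 2: offset=2 data="KRY" -> buffer=cXKRY??????????
Fragment 3: offset=10 data="IR" -> buffer=cXKRY?????IR???
Fragment 4: offset=5 data="hUxkL" -> buffer=cXKRYhUxkLIR???
Fragment 5: offset=12 data="qlv" -> buffer=cXKRYhUxkLIRqlv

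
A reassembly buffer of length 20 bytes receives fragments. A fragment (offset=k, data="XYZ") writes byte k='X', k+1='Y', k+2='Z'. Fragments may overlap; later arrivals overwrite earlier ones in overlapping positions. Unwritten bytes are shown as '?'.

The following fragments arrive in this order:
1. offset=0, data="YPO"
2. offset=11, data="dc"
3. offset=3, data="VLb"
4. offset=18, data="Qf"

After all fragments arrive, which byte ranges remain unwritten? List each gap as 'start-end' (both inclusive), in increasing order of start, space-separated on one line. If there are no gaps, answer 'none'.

Answer: 6-10 13-17

Derivation:
Fragment 1: offset=0 len=3
Fragment 2: offset=11 len=2
Fragment 3: offset=3 len=3
Fragment 4: offset=18 len=2
Gaps: 6-10 13-17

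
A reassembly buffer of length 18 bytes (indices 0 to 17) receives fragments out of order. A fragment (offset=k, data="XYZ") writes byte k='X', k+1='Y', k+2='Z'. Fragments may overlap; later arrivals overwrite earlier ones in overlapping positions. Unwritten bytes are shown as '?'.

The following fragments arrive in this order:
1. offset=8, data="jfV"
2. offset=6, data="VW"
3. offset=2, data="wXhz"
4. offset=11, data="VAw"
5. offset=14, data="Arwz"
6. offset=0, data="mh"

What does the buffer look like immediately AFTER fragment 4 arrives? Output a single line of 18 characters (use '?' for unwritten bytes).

Answer: ??wXhzVWjfVVAw????

Derivation:
Fragment 1: offset=8 data="jfV" -> buffer=????????jfV???????
Fragment 2: offset=6 data="VW" -> buffer=??????VWjfV???????
Fragment 3: offset=2 data="wXhz" -> buffer=??wXhzVWjfV???????
Fragment 4: offset=11 data="VAw" -> buffer=??wXhzVWjfVVAw????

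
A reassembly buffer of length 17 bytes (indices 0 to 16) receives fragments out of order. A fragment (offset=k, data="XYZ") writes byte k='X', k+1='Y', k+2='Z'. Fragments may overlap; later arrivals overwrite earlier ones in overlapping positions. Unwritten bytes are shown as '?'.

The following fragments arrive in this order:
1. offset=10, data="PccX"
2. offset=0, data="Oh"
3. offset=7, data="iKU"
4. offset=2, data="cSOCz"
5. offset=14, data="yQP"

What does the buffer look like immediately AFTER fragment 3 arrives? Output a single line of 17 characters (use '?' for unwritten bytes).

Answer: Oh?????iKUPccX???

Derivation:
Fragment 1: offset=10 data="PccX" -> buffer=??????????PccX???
Fragment 2: offset=0 data="Oh" -> buffer=Oh????????PccX???
Fragment 3: offset=7 data="iKU" -> buffer=Oh?????iKUPccX???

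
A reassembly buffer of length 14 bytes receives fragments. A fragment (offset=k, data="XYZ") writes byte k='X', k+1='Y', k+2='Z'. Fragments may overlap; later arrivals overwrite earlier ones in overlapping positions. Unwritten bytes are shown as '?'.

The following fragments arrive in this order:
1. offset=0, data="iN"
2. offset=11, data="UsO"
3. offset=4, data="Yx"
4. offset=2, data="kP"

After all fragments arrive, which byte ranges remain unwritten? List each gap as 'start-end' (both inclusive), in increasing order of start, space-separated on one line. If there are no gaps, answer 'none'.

Answer: 6-10

Derivation:
Fragment 1: offset=0 len=2
Fragment 2: offset=11 len=3
Fragment 3: offset=4 len=2
Fragment 4: offset=2 len=2
Gaps: 6-10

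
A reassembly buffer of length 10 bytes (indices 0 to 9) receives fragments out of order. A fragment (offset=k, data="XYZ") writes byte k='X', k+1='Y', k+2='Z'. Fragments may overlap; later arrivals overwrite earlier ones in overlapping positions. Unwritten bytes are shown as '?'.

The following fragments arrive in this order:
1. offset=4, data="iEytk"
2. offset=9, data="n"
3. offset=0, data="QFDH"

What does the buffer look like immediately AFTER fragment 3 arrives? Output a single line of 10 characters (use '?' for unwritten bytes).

Fragment 1: offset=4 data="iEytk" -> buffer=????iEytk?
Fragment 2: offset=9 data="n" -> buffer=????iEytkn
Fragment 3: offset=0 data="QFDH" -> buffer=QFDHiEytkn

Answer: QFDHiEytkn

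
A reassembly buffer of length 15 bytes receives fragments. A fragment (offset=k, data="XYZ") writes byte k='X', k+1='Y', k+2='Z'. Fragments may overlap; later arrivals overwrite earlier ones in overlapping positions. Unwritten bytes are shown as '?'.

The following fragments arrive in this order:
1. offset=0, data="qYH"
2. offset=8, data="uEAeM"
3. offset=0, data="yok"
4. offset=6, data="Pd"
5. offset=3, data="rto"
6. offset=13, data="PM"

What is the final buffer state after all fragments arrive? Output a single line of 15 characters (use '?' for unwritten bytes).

Answer: yokrtoPduEAeMPM

Derivation:
Fragment 1: offset=0 data="qYH" -> buffer=qYH????????????
Fragment 2: offset=8 data="uEAeM" -> buffer=qYH?????uEAeM??
Fragment 3: offset=0 data="yok" -> buffer=yok?????uEAeM??
Fragment 4: offset=6 data="Pd" -> buffer=yok???PduEAeM??
Fragment 5: offset=3 data="rto" -> buffer=yokrtoPduEAeM??
Fragment 6: offset=13 data="PM" -> buffer=yokrtoPduEAeMPM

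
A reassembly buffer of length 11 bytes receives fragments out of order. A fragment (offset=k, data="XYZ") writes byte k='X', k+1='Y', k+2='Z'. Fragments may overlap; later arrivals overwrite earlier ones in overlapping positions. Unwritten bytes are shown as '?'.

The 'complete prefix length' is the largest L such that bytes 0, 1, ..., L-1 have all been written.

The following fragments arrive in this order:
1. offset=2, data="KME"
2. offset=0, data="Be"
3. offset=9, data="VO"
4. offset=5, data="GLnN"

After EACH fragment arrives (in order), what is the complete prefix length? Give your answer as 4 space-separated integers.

Answer: 0 5 5 11

Derivation:
Fragment 1: offset=2 data="KME" -> buffer=??KME?????? -> prefix_len=0
Fragment 2: offset=0 data="Be" -> buffer=BeKME?????? -> prefix_len=5
Fragment 3: offset=9 data="VO" -> buffer=BeKME????VO -> prefix_len=5
Fragment 4: offset=5 data="GLnN" -> buffer=BeKMEGLnNVO -> prefix_len=11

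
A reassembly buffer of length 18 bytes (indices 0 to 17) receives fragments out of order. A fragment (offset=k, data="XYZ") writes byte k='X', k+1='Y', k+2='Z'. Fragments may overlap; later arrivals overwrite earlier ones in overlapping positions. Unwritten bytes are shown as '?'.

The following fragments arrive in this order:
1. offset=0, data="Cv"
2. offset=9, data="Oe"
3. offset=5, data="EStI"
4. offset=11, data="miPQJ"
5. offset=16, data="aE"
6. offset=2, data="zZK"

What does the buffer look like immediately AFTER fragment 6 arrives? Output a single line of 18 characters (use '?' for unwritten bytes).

Answer: CvzZKEStIOemiPQJaE

Derivation:
Fragment 1: offset=0 data="Cv" -> buffer=Cv????????????????
Fragment 2: offset=9 data="Oe" -> buffer=Cv???????Oe???????
Fragment 3: offset=5 data="EStI" -> buffer=Cv???EStIOe???????
Fragment 4: offset=11 data="miPQJ" -> buffer=Cv???EStIOemiPQJ??
Fragment 5: offset=16 data="aE" -> buffer=Cv???EStIOemiPQJaE
Fragment 6: offset=2 data="zZK" -> buffer=CvzZKEStIOemiPQJaE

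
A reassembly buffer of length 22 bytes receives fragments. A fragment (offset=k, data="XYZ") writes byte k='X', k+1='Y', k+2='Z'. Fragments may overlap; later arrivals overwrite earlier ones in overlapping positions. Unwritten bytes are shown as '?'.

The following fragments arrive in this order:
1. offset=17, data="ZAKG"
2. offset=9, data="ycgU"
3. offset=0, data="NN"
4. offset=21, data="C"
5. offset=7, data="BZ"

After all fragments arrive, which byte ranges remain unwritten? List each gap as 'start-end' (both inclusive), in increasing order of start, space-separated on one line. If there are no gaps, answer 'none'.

Answer: 2-6 13-16

Derivation:
Fragment 1: offset=17 len=4
Fragment 2: offset=9 len=4
Fragment 3: offset=0 len=2
Fragment 4: offset=21 len=1
Fragment 5: offset=7 len=2
Gaps: 2-6 13-16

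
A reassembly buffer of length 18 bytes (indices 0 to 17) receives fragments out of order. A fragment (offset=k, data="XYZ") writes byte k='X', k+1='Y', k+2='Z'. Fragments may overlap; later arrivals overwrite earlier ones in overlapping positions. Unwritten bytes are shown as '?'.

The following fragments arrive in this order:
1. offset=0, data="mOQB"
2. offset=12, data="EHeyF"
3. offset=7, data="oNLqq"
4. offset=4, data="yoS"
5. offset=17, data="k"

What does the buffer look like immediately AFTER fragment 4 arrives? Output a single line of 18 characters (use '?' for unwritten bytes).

Fragment 1: offset=0 data="mOQB" -> buffer=mOQB??????????????
Fragment 2: offset=12 data="EHeyF" -> buffer=mOQB????????EHeyF?
Fragment 3: offset=7 data="oNLqq" -> buffer=mOQB???oNLqqEHeyF?
Fragment 4: offset=4 data="yoS" -> buffer=mOQByoSoNLqqEHeyF?

Answer: mOQByoSoNLqqEHeyF?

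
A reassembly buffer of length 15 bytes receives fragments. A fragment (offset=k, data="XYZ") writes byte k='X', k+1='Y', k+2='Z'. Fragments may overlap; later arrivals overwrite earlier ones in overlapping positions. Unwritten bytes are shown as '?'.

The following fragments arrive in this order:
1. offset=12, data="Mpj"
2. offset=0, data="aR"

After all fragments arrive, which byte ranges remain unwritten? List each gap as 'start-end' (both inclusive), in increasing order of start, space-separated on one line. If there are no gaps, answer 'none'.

Answer: 2-11

Derivation:
Fragment 1: offset=12 len=3
Fragment 2: offset=0 len=2
Gaps: 2-11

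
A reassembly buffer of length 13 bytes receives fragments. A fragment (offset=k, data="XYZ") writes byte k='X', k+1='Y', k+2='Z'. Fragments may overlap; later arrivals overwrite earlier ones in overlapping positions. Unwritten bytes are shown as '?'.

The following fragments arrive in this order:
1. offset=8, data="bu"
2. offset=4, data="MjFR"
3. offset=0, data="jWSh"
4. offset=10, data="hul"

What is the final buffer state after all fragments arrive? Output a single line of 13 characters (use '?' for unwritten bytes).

Answer: jWShMjFRbuhul

Derivation:
Fragment 1: offset=8 data="bu" -> buffer=????????bu???
Fragment 2: offset=4 data="MjFR" -> buffer=????MjFRbu???
Fragment 3: offset=0 data="jWSh" -> buffer=jWShMjFRbu???
Fragment 4: offset=10 data="hul" -> buffer=jWShMjFRbuhul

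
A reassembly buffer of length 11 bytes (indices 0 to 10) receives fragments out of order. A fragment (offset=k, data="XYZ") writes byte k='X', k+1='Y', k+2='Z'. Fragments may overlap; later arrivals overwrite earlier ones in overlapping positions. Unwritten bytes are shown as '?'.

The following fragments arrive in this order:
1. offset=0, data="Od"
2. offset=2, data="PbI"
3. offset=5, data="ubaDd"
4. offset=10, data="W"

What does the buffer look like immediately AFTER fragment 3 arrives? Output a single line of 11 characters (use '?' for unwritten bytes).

Fragment 1: offset=0 data="Od" -> buffer=Od?????????
Fragment 2: offset=2 data="PbI" -> buffer=OdPbI??????
Fragment 3: offset=5 data="ubaDd" -> buffer=OdPbIubaDd?

Answer: OdPbIubaDd?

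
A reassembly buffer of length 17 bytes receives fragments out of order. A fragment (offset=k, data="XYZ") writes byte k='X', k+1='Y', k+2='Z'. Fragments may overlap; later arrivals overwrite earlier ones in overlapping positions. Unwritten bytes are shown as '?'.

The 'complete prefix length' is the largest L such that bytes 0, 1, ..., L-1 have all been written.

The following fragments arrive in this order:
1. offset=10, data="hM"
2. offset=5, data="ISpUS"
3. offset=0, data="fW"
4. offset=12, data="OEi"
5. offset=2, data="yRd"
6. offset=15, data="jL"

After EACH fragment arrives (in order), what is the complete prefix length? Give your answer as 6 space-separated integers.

Fragment 1: offset=10 data="hM" -> buffer=??????????hM????? -> prefix_len=0
Fragment 2: offset=5 data="ISpUS" -> buffer=?????ISpUShM????? -> prefix_len=0
Fragment 3: offset=0 data="fW" -> buffer=fW???ISpUShM????? -> prefix_len=2
Fragment 4: offset=12 data="OEi" -> buffer=fW???ISpUShMOEi?? -> prefix_len=2
Fragment 5: offset=2 data="yRd" -> buffer=fWyRdISpUShMOEi?? -> prefix_len=15
Fragment 6: offset=15 data="jL" -> buffer=fWyRdISpUShMOEijL -> prefix_len=17

Answer: 0 0 2 2 15 17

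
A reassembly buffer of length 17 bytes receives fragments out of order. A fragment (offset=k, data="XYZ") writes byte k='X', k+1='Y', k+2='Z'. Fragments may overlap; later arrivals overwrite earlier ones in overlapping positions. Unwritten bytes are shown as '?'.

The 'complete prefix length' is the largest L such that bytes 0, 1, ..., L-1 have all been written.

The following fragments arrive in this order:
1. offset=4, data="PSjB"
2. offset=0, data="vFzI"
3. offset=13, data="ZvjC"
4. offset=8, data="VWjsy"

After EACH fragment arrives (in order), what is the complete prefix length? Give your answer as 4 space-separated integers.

Fragment 1: offset=4 data="PSjB" -> buffer=????PSjB????????? -> prefix_len=0
Fragment 2: offset=0 data="vFzI" -> buffer=vFzIPSjB????????? -> prefix_len=8
Fragment 3: offset=13 data="ZvjC" -> buffer=vFzIPSjB?????ZvjC -> prefix_len=8
Fragment 4: offset=8 data="VWjsy" -> buffer=vFzIPSjBVWjsyZvjC -> prefix_len=17

Answer: 0 8 8 17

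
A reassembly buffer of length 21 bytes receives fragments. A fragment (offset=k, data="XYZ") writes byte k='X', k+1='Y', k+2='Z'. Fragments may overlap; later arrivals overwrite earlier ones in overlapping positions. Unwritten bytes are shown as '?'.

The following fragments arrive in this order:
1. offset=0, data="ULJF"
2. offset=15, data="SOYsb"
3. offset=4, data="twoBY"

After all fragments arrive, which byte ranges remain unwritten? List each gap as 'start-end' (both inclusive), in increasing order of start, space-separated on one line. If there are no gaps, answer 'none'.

Answer: 9-14 20-20

Derivation:
Fragment 1: offset=0 len=4
Fragment 2: offset=15 len=5
Fragment 3: offset=4 len=5
Gaps: 9-14 20-20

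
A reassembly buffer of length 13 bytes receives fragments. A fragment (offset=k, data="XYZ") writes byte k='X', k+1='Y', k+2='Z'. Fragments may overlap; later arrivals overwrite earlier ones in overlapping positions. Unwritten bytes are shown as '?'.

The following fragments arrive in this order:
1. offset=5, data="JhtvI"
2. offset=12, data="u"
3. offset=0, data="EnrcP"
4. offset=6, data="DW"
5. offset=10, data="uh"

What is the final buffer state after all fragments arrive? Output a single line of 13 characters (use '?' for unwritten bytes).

Fragment 1: offset=5 data="JhtvI" -> buffer=?????JhtvI???
Fragment 2: offset=12 data="u" -> buffer=?????JhtvI??u
Fragment 3: offset=0 data="EnrcP" -> buffer=EnrcPJhtvI??u
Fragment 4: offset=6 data="DW" -> buffer=EnrcPJDWvI??u
Fragment 5: offset=10 data="uh" -> buffer=EnrcPJDWvIuhu

Answer: EnrcPJDWvIuhu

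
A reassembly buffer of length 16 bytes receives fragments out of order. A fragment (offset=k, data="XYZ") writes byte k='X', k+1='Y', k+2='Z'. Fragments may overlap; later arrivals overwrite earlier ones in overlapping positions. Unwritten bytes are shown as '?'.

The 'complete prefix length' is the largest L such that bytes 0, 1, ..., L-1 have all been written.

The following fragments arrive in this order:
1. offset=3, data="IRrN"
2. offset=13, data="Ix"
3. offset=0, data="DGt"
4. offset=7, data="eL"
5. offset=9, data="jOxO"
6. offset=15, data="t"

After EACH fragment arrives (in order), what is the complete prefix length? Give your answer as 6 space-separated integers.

Fragment 1: offset=3 data="IRrN" -> buffer=???IRrN????????? -> prefix_len=0
Fragment 2: offset=13 data="Ix" -> buffer=???IRrN??????Ix? -> prefix_len=0
Fragment 3: offset=0 data="DGt" -> buffer=DGtIRrN??????Ix? -> prefix_len=7
Fragment 4: offset=7 data="eL" -> buffer=DGtIRrNeL????Ix? -> prefix_len=9
Fragment 5: offset=9 data="jOxO" -> buffer=DGtIRrNeLjOxOIx? -> prefix_len=15
Fragment 6: offset=15 data="t" -> buffer=DGtIRrNeLjOxOIxt -> prefix_len=16

Answer: 0 0 7 9 15 16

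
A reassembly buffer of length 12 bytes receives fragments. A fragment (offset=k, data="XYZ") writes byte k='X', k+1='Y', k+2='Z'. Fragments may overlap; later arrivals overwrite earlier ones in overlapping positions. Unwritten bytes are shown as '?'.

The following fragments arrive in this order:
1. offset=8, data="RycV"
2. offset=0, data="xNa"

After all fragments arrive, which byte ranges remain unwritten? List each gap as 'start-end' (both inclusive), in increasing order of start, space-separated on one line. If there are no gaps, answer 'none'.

Answer: 3-7

Derivation:
Fragment 1: offset=8 len=4
Fragment 2: offset=0 len=3
Gaps: 3-7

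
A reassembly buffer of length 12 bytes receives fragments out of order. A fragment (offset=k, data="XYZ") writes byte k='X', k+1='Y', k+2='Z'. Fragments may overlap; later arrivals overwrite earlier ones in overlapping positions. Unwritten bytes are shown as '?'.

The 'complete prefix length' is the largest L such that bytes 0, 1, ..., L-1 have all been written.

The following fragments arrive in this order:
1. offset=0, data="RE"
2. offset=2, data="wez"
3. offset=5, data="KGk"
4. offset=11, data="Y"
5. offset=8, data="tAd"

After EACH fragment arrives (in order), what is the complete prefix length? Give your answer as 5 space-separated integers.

Answer: 2 5 8 8 12

Derivation:
Fragment 1: offset=0 data="RE" -> buffer=RE?????????? -> prefix_len=2
Fragment 2: offset=2 data="wez" -> buffer=REwez??????? -> prefix_len=5
Fragment 3: offset=5 data="KGk" -> buffer=REwezKGk???? -> prefix_len=8
Fragment 4: offset=11 data="Y" -> buffer=REwezKGk???Y -> prefix_len=8
Fragment 5: offset=8 data="tAd" -> buffer=REwezKGktAdY -> prefix_len=12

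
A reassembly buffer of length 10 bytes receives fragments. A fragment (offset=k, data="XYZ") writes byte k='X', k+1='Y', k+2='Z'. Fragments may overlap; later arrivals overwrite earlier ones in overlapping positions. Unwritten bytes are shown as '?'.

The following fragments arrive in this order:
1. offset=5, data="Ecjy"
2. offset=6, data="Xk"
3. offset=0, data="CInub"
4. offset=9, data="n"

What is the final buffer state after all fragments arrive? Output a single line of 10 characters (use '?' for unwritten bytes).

Answer: CInubEXkyn

Derivation:
Fragment 1: offset=5 data="Ecjy" -> buffer=?????Ecjy?
Fragment 2: offset=6 data="Xk" -> buffer=?????EXky?
Fragment 3: offset=0 data="CInub" -> buffer=CInubEXky?
Fragment 4: offset=9 data="n" -> buffer=CInubEXkyn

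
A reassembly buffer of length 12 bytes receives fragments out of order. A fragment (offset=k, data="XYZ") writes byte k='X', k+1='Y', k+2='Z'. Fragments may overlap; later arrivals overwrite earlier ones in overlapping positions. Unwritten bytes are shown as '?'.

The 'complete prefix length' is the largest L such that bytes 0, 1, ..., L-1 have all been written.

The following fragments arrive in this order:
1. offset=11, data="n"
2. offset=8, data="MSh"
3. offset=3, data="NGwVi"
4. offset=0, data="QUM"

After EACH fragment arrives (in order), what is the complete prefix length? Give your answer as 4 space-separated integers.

Answer: 0 0 0 12

Derivation:
Fragment 1: offset=11 data="n" -> buffer=???????????n -> prefix_len=0
Fragment 2: offset=8 data="MSh" -> buffer=????????MShn -> prefix_len=0
Fragment 3: offset=3 data="NGwVi" -> buffer=???NGwViMShn -> prefix_len=0
Fragment 4: offset=0 data="QUM" -> buffer=QUMNGwViMShn -> prefix_len=12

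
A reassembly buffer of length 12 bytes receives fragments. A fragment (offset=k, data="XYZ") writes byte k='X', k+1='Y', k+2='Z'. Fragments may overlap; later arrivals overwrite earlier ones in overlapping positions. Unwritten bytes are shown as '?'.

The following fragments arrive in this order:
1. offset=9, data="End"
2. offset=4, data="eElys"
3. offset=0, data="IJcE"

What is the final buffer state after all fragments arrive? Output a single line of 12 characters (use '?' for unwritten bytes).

Fragment 1: offset=9 data="End" -> buffer=?????????End
Fragment 2: offset=4 data="eElys" -> buffer=????eElysEnd
Fragment 3: offset=0 data="IJcE" -> buffer=IJcEeElysEnd

Answer: IJcEeElysEnd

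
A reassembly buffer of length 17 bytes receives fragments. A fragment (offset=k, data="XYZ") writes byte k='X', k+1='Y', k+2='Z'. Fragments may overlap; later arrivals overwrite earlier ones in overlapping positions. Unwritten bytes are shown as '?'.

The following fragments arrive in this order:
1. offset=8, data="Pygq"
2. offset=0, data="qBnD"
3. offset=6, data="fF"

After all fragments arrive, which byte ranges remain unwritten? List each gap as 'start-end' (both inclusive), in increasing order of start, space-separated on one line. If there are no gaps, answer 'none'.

Fragment 1: offset=8 len=4
Fragment 2: offset=0 len=4
Fragment 3: offset=6 len=2
Gaps: 4-5 12-16

Answer: 4-5 12-16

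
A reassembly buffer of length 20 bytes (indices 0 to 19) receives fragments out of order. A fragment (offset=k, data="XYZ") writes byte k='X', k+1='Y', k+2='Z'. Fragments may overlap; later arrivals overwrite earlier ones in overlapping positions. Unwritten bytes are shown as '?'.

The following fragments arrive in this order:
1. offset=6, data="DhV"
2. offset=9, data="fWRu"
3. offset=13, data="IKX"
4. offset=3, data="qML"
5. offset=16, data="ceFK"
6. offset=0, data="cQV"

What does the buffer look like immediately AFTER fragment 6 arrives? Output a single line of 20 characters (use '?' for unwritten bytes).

Fragment 1: offset=6 data="DhV" -> buffer=??????DhV???????????
Fragment 2: offset=9 data="fWRu" -> buffer=??????DhVfWRu???????
Fragment 3: offset=13 data="IKX" -> buffer=??????DhVfWRuIKX????
Fragment 4: offset=3 data="qML" -> buffer=???qMLDhVfWRuIKX????
Fragment 5: offset=16 data="ceFK" -> buffer=???qMLDhVfWRuIKXceFK
Fragment 6: offset=0 data="cQV" -> buffer=cQVqMLDhVfWRuIKXceFK

Answer: cQVqMLDhVfWRuIKXceFK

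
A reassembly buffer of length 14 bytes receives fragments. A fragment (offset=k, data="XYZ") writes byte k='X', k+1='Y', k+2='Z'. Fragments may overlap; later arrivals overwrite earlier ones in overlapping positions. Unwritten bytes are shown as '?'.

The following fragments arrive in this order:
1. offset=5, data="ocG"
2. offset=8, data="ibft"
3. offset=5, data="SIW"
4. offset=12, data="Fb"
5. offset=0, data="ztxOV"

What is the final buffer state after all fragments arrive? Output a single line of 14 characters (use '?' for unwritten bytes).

Fragment 1: offset=5 data="ocG" -> buffer=?????ocG??????
Fragment 2: offset=8 data="ibft" -> buffer=?????ocGibft??
Fragment 3: offset=5 data="SIW" -> buffer=?????SIWibft??
Fragment 4: offset=12 data="Fb" -> buffer=?????SIWibftFb
Fragment 5: offset=0 data="ztxOV" -> buffer=ztxOVSIWibftFb

Answer: ztxOVSIWibftFb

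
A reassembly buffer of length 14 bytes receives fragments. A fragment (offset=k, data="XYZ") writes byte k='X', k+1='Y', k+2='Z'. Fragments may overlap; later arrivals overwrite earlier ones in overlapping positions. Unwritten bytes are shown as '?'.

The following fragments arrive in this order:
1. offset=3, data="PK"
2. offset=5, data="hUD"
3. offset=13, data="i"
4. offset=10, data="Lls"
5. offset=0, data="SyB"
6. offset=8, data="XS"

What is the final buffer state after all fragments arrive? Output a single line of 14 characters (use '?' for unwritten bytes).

Answer: SyBPKhUDXSLlsi

Derivation:
Fragment 1: offset=3 data="PK" -> buffer=???PK?????????
Fragment 2: offset=5 data="hUD" -> buffer=???PKhUD??????
Fragment 3: offset=13 data="i" -> buffer=???PKhUD?????i
Fragment 4: offset=10 data="Lls" -> buffer=???PKhUD??Llsi
Fragment 5: offset=0 data="SyB" -> buffer=SyBPKhUD??Llsi
Fragment 6: offset=8 data="XS" -> buffer=SyBPKhUDXSLlsi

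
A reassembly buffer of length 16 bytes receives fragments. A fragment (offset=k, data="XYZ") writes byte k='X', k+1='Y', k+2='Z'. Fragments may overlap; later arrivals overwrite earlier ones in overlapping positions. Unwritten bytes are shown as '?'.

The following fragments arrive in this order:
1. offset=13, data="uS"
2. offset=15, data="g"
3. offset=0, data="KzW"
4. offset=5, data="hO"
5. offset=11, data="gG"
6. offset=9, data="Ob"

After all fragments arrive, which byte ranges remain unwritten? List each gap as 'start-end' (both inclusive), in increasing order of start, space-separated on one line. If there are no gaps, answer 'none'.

Fragment 1: offset=13 len=2
Fragment 2: offset=15 len=1
Fragment 3: offset=0 len=3
Fragment 4: offset=5 len=2
Fragment 5: offset=11 len=2
Fragment 6: offset=9 len=2
Gaps: 3-4 7-8

Answer: 3-4 7-8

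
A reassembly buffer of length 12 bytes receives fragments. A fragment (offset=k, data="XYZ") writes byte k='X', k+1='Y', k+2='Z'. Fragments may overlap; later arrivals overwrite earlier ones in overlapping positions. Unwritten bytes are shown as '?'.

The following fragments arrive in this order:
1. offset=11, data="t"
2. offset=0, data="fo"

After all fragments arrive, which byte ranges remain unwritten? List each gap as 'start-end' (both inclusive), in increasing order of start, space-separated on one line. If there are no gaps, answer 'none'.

Fragment 1: offset=11 len=1
Fragment 2: offset=0 len=2
Gaps: 2-10

Answer: 2-10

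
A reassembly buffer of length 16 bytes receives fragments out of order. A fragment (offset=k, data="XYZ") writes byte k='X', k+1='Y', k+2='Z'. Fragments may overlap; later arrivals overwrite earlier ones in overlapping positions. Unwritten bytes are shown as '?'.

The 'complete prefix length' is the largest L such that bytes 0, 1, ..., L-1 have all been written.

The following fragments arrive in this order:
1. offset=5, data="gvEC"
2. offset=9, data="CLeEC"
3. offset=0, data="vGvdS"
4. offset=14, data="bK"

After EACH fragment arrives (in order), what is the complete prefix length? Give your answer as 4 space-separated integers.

Answer: 0 0 14 16

Derivation:
Fragment 1: offset=5 data="gvEC" -> buffer=?????gvEC??????? -> prefix_len=0
Fragment 2: offset=9 data="CLeEC" -> buffer=?????gvECCLeEC?? -> prefix_len=0
Fragment 3: offset=0 data="vGvdS" -> buffer=vGvdSgvECCLeEC?? -> prefix_len=14
Fragment 4: offset=14 data="bK" -> buffer=vGvdSgvECCLeECbK -> prefix_len=16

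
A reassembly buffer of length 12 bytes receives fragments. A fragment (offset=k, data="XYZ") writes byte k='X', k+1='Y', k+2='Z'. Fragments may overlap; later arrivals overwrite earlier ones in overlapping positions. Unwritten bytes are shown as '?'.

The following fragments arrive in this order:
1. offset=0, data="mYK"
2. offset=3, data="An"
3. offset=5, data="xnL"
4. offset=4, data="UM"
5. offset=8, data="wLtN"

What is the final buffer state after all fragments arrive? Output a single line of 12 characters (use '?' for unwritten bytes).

Answer: mYKAUMnLwLtN

Derivation:
Fragment 1: offset=0 data="mYK" -> buffer=mYK?????????
Fragment 2: offset=3 data="An" -> buffer=mYKAn???????
Fragment 3: offset=5 data="xnL" -> buffer=mYKAnxnL????
Fragment 4: offset=4 data="UM" -> buffer=mYKAUMnL????
Fragment 5: offset=8 data="wLtN" -> buffer=mYKAUMnLwLtN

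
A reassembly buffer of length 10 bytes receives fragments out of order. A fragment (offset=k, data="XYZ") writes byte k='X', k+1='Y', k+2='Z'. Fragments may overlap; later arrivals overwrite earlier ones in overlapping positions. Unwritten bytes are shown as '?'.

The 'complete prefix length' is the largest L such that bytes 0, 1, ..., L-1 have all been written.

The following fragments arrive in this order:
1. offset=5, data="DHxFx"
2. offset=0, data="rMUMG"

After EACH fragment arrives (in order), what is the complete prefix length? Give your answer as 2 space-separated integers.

Fragment 1: offset=5 data="DHxFx" -> buffer=?????DHxFx -> prefix_len=0
Fragment 2: offset=0 data="rMUMG" -> buffer=rMUMGDHxFx -> prefix_len=10

Answer: 0 10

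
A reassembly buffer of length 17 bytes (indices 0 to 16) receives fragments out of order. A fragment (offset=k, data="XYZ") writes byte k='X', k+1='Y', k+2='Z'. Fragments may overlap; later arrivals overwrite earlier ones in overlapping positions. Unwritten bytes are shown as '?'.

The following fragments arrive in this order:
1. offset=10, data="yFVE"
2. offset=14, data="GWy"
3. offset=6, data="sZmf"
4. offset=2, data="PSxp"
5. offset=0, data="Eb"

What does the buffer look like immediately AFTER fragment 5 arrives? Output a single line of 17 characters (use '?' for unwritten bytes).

Answer: EbPSxpsZmfyFVEGWy

Derivation:
Fragment 1: offset=10 data="yFVE" -> buffer=??????????yFVE???
Fragment 2: offset=14 data="GWy" -> buffer=??????????yFVEGWy
Fragment 3: offset=6 data="sZmf" -> buffer=??????sZmfyFVEGWy
Fragment 4: offset=2 data="PSxp" -> buffer=??PSxpsZmfyFVEGWy
Fragment 5: offset=0 data="Eb" -> buffer=EbPSxpsZmfyFVEGWy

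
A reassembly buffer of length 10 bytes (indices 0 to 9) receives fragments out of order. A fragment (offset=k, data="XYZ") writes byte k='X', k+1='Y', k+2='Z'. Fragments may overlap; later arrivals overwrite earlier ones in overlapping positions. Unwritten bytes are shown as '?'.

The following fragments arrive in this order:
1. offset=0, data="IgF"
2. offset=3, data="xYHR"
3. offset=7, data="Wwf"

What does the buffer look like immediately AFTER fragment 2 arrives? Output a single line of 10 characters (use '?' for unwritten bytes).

Answer: IgFxYHR???

Derivation:
Fragment 1: offset=0 data="IgF" -> buffer=IgF???????
Fragment 2: offset=3 data="xYHR" -> buffer=IgFxYHR???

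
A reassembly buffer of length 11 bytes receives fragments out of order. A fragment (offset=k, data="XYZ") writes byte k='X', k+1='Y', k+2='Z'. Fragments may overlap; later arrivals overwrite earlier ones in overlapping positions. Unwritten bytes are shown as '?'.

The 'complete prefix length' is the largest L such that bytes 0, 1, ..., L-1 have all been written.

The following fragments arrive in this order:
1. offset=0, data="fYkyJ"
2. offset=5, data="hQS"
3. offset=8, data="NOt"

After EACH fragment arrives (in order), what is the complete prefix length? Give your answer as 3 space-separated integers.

Answer: 5 8 11

Derivation:
Fragment 1: offset=0 data="fYkyJ" -> buffer=fYkyJ?????? -> prefix_len=5
Fragment 2: offset=5 data="hQS" -> buffer=fYkyJhQS??? -> prefix_len=8
Fragment 3: offset=8 data="NOt" -> buffer=fYkyJhQSNOt -> prefix_len=11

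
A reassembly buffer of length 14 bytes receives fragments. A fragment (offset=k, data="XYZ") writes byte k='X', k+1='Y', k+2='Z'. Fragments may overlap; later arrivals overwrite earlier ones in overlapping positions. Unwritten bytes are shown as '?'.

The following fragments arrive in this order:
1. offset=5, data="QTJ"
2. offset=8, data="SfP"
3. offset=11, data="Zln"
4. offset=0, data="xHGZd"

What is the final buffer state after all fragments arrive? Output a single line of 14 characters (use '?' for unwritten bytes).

Answer: xHGZdQTJSfPZln

Derivation:
Fragment 1: offset=5 data="QTJ" -> buffer=?????QTJ??????
Fragment 2: offset=8 data="SfP" -> buffer=?????QTJSfP???
Fragment 3: offset=11 data="Zln" -> buffer=?????QTJSfPZln
Fragment 4: offset=0 data="xHGZd" -> buffer=xHGZdQTJSfPZln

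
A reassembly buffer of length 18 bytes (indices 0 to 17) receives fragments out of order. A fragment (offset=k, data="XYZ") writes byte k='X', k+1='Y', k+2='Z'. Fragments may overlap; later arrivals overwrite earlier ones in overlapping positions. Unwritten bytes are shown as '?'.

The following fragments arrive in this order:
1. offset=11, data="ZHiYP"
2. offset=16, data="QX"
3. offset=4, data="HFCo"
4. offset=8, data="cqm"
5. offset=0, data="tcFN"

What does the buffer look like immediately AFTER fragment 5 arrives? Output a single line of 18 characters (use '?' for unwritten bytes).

Fragment 1: offset=11 data="ZHiYP" -> buffer=???????????ZHiYP??
Fragment 2: offset=16 data="QX" -> buffer=???????????ZHiYPQX
Fragment 3: offset=4 data="HFCo" -> buffer=????HFCo???ZHiYPQX
Fragment 4: offset=8 data="cqm" -> buffer=????HFCocqmZHiYPQX
Fragment 5: offset=0 data="tcFN" -> buffer=tcFNHFCocqmZHiYPQX

Answer: tcFNHFCocqmZHiYPQX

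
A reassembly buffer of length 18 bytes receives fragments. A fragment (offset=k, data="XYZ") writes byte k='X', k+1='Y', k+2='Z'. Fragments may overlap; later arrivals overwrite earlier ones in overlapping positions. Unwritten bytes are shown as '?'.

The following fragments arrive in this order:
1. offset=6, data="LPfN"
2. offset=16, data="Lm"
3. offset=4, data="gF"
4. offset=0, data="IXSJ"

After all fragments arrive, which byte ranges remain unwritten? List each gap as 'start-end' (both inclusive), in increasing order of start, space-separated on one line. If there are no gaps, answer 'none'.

Fragment 1: offset=6 len=4
Fragment 2: offset=16 len=2
Fragment 3: offset=4 len=2
Fragment 4: offset=0 len=4
Gaps: 10-15

Answer: 10-15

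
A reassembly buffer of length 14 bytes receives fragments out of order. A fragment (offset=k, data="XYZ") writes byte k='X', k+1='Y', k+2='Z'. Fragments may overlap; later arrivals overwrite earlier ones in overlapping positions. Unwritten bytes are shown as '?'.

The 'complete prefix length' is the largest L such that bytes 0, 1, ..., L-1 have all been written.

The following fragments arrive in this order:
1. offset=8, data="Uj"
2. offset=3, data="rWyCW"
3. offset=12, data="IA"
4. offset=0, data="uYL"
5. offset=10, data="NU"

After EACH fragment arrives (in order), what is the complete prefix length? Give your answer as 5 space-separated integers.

Answer: 0 0 0 10 14

Derivation:
Fragment 1: offset=8 data="Uj" -> buffer=????????Uj???? -> prefix_len=0
Fragment 2: offset=3 data="rWyCW" -> buffer=???rWyCWUj???? -> prefix_len=0
Fragment 3: offset=12 data="IA" -> buffer=???rWyCWUj??IA -> prefix_len=0
Fragment 4: offset=0 data="uYL" -> buffer=uYLrWyCWUj??IA -> prefix_len=10
Fragment 5: offset=10 data="NU" -> buffer=uYLrWyCWUjNUIA -> prefix_len=14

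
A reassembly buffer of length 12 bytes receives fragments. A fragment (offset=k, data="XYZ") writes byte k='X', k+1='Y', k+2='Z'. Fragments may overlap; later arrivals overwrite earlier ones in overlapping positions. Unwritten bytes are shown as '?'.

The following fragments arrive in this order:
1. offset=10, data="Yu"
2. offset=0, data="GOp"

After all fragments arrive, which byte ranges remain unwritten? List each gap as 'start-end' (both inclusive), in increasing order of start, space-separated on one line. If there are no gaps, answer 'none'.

Fragment 1: offset=10 len=2
Fragment 2: offset=0 len=3
Gaps: 3-9

Answer: 3-9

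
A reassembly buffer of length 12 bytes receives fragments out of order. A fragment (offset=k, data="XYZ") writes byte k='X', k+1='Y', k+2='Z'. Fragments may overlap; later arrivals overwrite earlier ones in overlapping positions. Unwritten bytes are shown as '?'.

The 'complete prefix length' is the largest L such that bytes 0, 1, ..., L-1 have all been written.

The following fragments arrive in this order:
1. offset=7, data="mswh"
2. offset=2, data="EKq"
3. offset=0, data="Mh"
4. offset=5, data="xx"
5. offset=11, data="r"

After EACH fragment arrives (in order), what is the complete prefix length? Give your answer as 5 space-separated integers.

Fragment 1: offset=7 data="mswh" -> buffer=???????mswh? -> prefix_len=0
Fragment 2: offset=2 data="EKq" -> buffer=??EKq??mswh? -> prefix_len=0
Fragment 3: offset=0 data="Mh" -> buffer=MhEKq??mswh? -> prefix_len=5
Fragment 4: offset=5 data="xx" -> buffer=MhEKqxxmswh? -> prefix_len=11
Fragment 5: offset=11 data="r" -> buffer=MhEKqxxmswhr -> prefix_len=12

Answer: 0 0 5 11 12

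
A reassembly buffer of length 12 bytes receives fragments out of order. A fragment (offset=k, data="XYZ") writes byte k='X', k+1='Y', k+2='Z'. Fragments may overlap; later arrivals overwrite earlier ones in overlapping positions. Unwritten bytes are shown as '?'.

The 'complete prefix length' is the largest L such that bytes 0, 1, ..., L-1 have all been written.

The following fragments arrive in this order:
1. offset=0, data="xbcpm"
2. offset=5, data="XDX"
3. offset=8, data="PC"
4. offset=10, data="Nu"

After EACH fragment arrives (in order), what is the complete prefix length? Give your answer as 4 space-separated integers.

Fragment 1: offset=0 data="xbcpm" -> buffer=xbcpm??????? -> prefix_len=5
Fragment 2: offset=5 data="XDX" -> buffer=xbcpmXDX???? -> prefix_len=8
Fragment 3: offset=8 data="PC" -> buffer=xbcpmXDXPC?? -> prefix_len=10
Fragment 4: offset=10 data="Nu" -> buffer=xbcpmXDXPCNu -> prefix_len=12

Answer: 5 8 10 12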